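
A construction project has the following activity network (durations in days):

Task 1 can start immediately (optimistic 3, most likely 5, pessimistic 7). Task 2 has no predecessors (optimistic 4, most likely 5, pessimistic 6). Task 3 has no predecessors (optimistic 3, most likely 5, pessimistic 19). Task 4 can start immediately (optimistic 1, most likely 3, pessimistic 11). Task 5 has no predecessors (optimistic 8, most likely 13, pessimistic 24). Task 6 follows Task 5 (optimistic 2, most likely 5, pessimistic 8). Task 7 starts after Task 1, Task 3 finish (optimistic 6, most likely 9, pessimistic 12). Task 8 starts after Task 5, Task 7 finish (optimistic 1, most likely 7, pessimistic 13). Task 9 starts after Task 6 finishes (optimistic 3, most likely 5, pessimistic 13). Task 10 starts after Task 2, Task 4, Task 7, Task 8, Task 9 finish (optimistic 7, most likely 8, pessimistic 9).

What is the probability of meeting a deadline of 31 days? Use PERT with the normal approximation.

0.273

te_Task 1 = (3 + 4·5 + 7)/6 = 30/6 = 5; σ²_Task 1 = ((7−3)/6)² = 0.444
te_Task 2 = (4 + 4·5 + 6)/6 = 30/6 = 5; σ²_Task 2 = ((6−4)/6)² = 0.111
te_Task 3 = (3 + 4·5 + 19)/6 = 42/6 = 7; σ²_Task 3 = ((19−3)/6)² = 7.111
te_Task 4 = (1 + 4·3 + 11)/6 = 24/6 = 4; σ²_Task 4 = ((11−1)/6)² = 2.778
te_Task 5 = (8 + 4·13 + 24)/6 = 84/6 = 14; σ²_Task 5 = ((24−8)/6)² = 7.111
te_Task 6 = (2 + 4·5 + 8)/6 = 30/6 = 5; σ²_Task 6 = ((8−2)/6)² = 1.000
te_Task 7 = (6 + 4·9 + 12)/6 = 54/6 = 9; σ²_Task 7 = ((12−6)/6)² = 1.000
te_Task 8 = (1 + 4·7 + 13)/6 = 42/6 = 7; σ²_Task 8 = ((13−1)/6)² = 4.000
te_Task 9 = (3 + 4·5 + 13)/6 = 36/6 = 6; σ²_Task 9 = ((13−3)/6)² = 2.778
te_Task 10 = (7 + 4·8 + 9)/6 = 48/6 = 8; σ²_Task 10 = ((9−7)/6)² = 0.111

Forward pass:
ES_Task 1 = 0; EF_Task 1 = 5
ES_Task 2 = 0; EF_Task 2 = 5
ES_Task 3 = 0; EF_Task 3 = 7
ES_Task 4 = 0; EF_Task 4 = 4
ES_Task 5 = 0; EF_Task 5 = 14
ES_Task 6 = 14; EF_Task 6 = 14+5 = 19
ES_Task 7 = max(EF_Task 1=5, EF_Task 3=7) = 7; EF_Task 7 = 7+9 = 16
ES_Task 8 = max(EF_Task 5=14, EF_Task 7=16) = 16; EF_Task 8 = 16+7 = 23
ES_Task 9 = 19; EF_Task 9 = 19+6 = 25
ES_Task 10 = max(EF_Task 2=5, EF_Task 4=4, EF_Task 7=16, EF_Task 8=23, EF_Task 9=25) = 25; EF_Task 10 = 25+8 = 33
Expected project duration μ = 33 days. Critical path: Task 5 → Task 6 → Task 9 → Task 10.

Variance along critical path = 7.111 + 1.000 + 2.778 + 0.111 = 11.000; σ = √11.000 = 3.317 days.
Z = (31 − 33) / 3.317 = -0.603
P(T ≤ 31) = Φ(-0.603) ≈ 0.273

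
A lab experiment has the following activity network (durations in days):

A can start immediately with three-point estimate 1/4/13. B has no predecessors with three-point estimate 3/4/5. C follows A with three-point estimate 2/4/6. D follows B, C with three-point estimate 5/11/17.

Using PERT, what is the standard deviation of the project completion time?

2.91 days

te_A = (1 + 4·4 + 13)/6 = 30/6 = 5; σ²_A = ((13−1)/6)² = 4.000
te_B = (3 + 4·4 + 5)/6 = 24/6 = 4; σ²_B = ((5−3)/6)² = 0.111
te_C = (2 + 4·4 + 6)/6 = 24/6 = 4; σ²_C = ((6−2)/6)² = 0.444
te_D = (5 + 4·11 + 17)/6 = 66/6 = 11; σ²_D = ((17−5)/6)² = 4.000

Forward pass:
ES_A = 0; EF_A = 5
ES_B = 0; EF_B = 4
ES_C = 5; EF_C = 5+4 = 9
ES_D = max(EF_B=4, EF_C=9) = 9; EF_D = 9+11 = 20
Expected project duration μ = 20 days. Critical path: A → C → D.

Variance along critical path = 4.000 + 0.444 + 4.000 = 8.444
σ = √8.444 = 2.906 days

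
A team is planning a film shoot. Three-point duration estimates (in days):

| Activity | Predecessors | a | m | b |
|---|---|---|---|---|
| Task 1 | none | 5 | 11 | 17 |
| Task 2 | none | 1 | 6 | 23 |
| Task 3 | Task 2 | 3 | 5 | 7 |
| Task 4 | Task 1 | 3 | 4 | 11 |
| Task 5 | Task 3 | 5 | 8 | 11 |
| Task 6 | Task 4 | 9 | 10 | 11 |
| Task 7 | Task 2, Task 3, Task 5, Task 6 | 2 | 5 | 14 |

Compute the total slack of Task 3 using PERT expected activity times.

te_Task 1 = (5 + 4·11 + 17)/6 = 66/6 = 11
te_Task 2 = (1 + 4·6 + 23)/6 = 48/6 = 8
te_Task 3 = (3 + 4·5 + 7)/6 = 30/6 = 5
te_Task 4 = (3 + 4·4 + 11)/6 = 30/6 = 5
te_Task 5 = (5 + 4·8 + 11)/6 = 48/6 = 8
te_Task 6 = (9 + 4·10 + 11)/6 = 60/6 = 10
te_Task 7 = (2 + 4·5 + 14)/6 = 36/6 = 6

Forward pass:
ES_Task 1 = 0; EF_Task 1 = 11
ES_Task 2 = 0; EF_Task 2 = 8
ES_Task 3 = 8; EF_Task 3 = 8+5 = 13
ES_Task 4 = 11; EF_Task 4 = 11+5 = 16
ES_Task 5 = 13; EF_Task 5 = 13+8 = 21
ES_Task 6 = 16; EF_Task 6 = 16+10 = 26
ES_Task 7 = max(EF_Task 2=8, EF_Task 3=13, EF_Task 5=21, EF_Task 6=26) = 26; EF_Task 7 = 26+6 = 32
Expected project duration μ = 32 days. Critical path: Task 1 → Task 4 → Task 6 → Task 7.

Backward pass:
LF_Task 7 = 32; LS_Task 7 = 32−6 = 26
LF_Task 6 = LS_Task 7 = 26; LS_Task 6 = 26−10 = 16
LF_Task 5 = LS_Task 7 = 26; LS_Task 5 = 26−8 = 18
LF_Task 4 = LS_Task 6 = 16; LS_Task 4 = 16−5 = 11
LF_Task 3 = min(LS_Task 5=18, LS_Task 7=26) = 18; LS_Task 3 = 18−5 = 13
LF_Task 2 = min(LS_Task 3=13, LS_Task 7=26) = 13; LS_Task 2 = 13−8 = 5
LF_Task 1 = LS_Task 4 = 11; LS_Task 1 = 11−11 = 0
Slack_Task 3 = LS_Task 3 − ES_Task 3 = 13 − 8 = 5

5 days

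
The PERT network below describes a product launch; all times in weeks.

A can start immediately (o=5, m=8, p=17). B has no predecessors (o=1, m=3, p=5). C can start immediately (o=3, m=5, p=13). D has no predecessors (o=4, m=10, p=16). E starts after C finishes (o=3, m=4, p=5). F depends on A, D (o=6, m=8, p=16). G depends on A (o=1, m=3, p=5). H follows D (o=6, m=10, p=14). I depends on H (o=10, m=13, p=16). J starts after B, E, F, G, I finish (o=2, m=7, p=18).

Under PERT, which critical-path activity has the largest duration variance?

te_A = (5 + 4·8 + 17)/6 = 54/6 = 9; σ²_A = ((17−5)/6)² = 4.000
te_B = (1 + 4·3 + 5)/6 = 18/6 = 3; σ²_B = ((5−1)/6)² = 0.444
te_C = (3 + 4·5 + 13)/6 = 36/6 = 6; σ²_C = ((13−3)/6)² = 2.778
te_D = (4 + 4·10 + 16)/6 = 60/6 = 10; σ²_D = ((16−4)/6)² = 4.000
te_E = (3 + 4·4 + 5)/6 = 24/6 = 4; σ²_E = ((5−3)/6)² = 0.111
te_F = (6 + 4·8 + 16)/6 = 54/6 = 9; σ²_F = ((16−6)/6)² = 2.778
te_G = (1 + 4·3 + 5)/6 = 18/6 = 3; σ²_G = ((5−1)/6)² = 0.444
te_H = (6 + 4·10 + 14)/6 = 60/6 = 10; σ²_H = ((14−6)/6)² = 1.778
te_I = (10 + 4·13 + 16)/6 = 78/6 = 13; σ²_I = ((16−10)/6)² = 1.000
te_J = (2 + 4·7 + 18)/6 = 48/6 = 8; σ²_J = ((18−2)/6)² = 7.111

Forward pass:
ES_A = 0; EF_A = 9
ES_B = 0; EF_B = 3
ES_C = 0; EF_C = 6
ES_D = 0; EF_D = 10
ES_E = 6; EF_E = 6+4 = 10
ES_F = max(EF_A=9, EF_D=10) = 10; EF_F = 10+9 = 19
ES_G = 9; EF_G = 9+3 = 12
ES_H = 10; EF_H = 10+10 = 20
ES_I = 20; EF_I = 20+13 = 33
ES_J = max(EF_B=3, EF_E=10, EF_F=19, EF_G=12, EF_I=33) = 33; EF_J = 33+8 = 41
Expected project duration μ = 41 weeks. Critical path: D → H → I → J.

Variances on critical path: σ²_D=4.000, σ²_H=1.778, σ²_I=1.000, σ²_J=7.111.
Largest is σ²_J = 7.111.

J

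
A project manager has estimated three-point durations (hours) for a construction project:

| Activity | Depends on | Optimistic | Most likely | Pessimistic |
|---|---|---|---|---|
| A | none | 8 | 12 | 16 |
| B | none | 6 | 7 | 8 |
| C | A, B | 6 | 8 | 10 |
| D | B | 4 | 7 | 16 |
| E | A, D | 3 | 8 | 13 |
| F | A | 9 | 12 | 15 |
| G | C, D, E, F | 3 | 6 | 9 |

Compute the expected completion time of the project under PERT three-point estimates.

30 hours

te_A = (8 + 4·12 + 16)/6 = 72/6 = 12
te_B = (6 + 4·7 + 8)/6 = 42/6 = 7
te_C = (6 + 4·8 + 10)/6 = 48/6 = 8
te_D = (4 + 4·7 + 16)/6 = 48/6 = 8
te_E = (3 + 4·8 + 13)/6 = 48/6 = 8
te_F = (9 + 4·12 + 15)/6 = 72/6 = 12
te_G = (3 + 4·6 + 9)/6 = 36/6 = 6

Forward pass:
ES_A = 0; EF_A = 12
ES_B = 0; EF_B = 7
ES_C = max(EF_A=12, EF_B=7) = 12; EF_C = 12+8 = 20
ES_D = 7; EF_D = 7+8 = 15
ES_E = max(EF_A=12, EF_D=15) = 15; EF_E = 15+8 = 23
ES_F = 12; EF_F = 12+12 = 24
ES_G = max(EF_C=20, EF_D=15, EF_E=23, EF_F=24) = 24; EF_G = 24+6 = 30
Expected project duration μ = 30 hours. Critical path: A → F → G.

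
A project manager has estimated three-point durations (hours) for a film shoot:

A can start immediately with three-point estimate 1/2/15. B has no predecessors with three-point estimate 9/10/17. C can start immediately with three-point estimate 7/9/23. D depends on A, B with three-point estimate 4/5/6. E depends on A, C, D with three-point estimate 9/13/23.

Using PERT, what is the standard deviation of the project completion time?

te_A = (1 + 4·2 + 15)/6 = 24/6 = 4; σ²_A = ((15−1)/6)² = 5.444
te_B = (9 + 4·10 + 17)/6 = 66/6 = 11; σ²_B = ((17−9)/6)² = 1.778
te_C = (7 + 4·9 + 23)/6 = 66/6 = 11; σ²_C = ((23−7)/6)² = 7.111
te_D = (4 + 4·5 + 6)/6 = 30/6 = 5; σ²_D = ((6−4)/6)² = 0.111
te_E = (9 + 4·13 + 23)/6 = 84/6 = 14; σ²_E = ((23−9)/6)² = 5.444

Forward pass:
ES_A = 0; EF_A = 4
ES_B = 0; EF_B = 11
ES_C = 0; EF_C = 11
ES_D = max(EF_A=4, EF_B=11) = 11; EF_D = 11+5 = 16
ES_E = max(EF_A=4, EF_C=11, EF_D=16) = 16; EF_E = 16+14 = 30
Expected project duration μ = 30 hours. Critical path: B → D → E.

Variance along critical path = 1.778 + 0.111 + 5.444 = 7.333
σ = √7.333 = 2.708 hours

2.71 hours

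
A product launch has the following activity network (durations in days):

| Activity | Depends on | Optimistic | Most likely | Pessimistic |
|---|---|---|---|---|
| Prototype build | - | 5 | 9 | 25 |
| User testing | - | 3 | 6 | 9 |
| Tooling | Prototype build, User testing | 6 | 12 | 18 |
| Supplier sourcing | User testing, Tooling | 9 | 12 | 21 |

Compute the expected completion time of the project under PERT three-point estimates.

te_Prototype build = (5 + 4·9 + 25)/6 = 66/6 = 11
te_User testing = (3 + 4·6 + 9)/6 = 36/6 = 6
te_Tooling = (6 + 4·12 + 18)/6 = 72/6 = 12
te_Supplier sourcing = (9 + 4·12 + 21)/6 = 78/6 = 13

Forward pass:
ES_Prototype build = 0; EF_Prototype build = 11
ES_User testing = 0; EF_User testing = 6
ES_Tooling = max(EF_Prototype build=11, EF_User testing=6) = 11; EF_Tooling = 11+12 = 23
ES_Supplier sourcing = max(EF_User testing=6, EF_Tooling=23) = 23; EF_Supplier sourcing = 23+13 = 36
Expected project duration μ = 36 days. Critical path: Prototype build → Tooling → Supplier sourcing.

36 days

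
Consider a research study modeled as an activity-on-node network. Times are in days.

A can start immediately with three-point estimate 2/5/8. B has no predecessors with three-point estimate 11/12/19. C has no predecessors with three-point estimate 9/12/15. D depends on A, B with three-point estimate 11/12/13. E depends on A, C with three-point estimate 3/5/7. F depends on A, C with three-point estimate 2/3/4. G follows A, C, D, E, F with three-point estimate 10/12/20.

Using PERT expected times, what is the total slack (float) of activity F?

10 days

te_A = (2 + 4·5 + 8)/6 = 30/6 = 5
te_B = (11 + 4·12 + 19)/6 = 78/6 = 13
te_C = (9 + 4·12 + 15)/6 = 72/6 = 12
te_D = (11 + 4·12 + 13)/6 = 72/6 = 12
te_E = (3 + 4·5 + 7)/6 = 30/6 = 5
te_F = (2 + 4·3 + 4)/6 = 18/6 = 3
te_G = (10 + 4·12 + 20)/6 = 78/6 = 13

Forward pass:
ES_A = 0; EF_A = 5
ES_B = 0; EF_B = 13
ES_C = 0; EF_C = 12
ES_D = max(EF_A=5, EF_B=13) = 13; EF_D = 13+12 = 25
ES_E = max(EF_A=5, EF_C=12) = 12; EF_E = 12+5 = 17
ES_F = max(EF_A=5, EF_C=12) = 12; EF_F = 12+3 = 15
ES_G = max(EF_A=5, EF_C=12, EF_D=25, EF_E=17, EF_F=15) = 25; EF_G = 25+13 = 38
Expected project duration μ = 38 days. Critical path: B → D → G.

Backward pass:
LF_G = 38; LS_G = 38−13 = 25
LF_F = LS_G = 25; LS_F = 25−3 = 22
LF_E = LS_G = 25; LS_E = 25−5 = 20
LF_D = LS_G = 25; LS_D = 25−12 = 13
LF_C = min(LS_E=20, LS_F=22, LS_G=25) = 20; LS_C = 20−12 = 8
LF_B = LS_D = 13; LS_B = 13−13 = 0
LF_A = min(LS_D=13, LS_E=20, LS_F=22, LS_G=25) = 13; LS_A = 13−5 = 8
Slack_F = LS_F − ES_F = 22 − 12 = 10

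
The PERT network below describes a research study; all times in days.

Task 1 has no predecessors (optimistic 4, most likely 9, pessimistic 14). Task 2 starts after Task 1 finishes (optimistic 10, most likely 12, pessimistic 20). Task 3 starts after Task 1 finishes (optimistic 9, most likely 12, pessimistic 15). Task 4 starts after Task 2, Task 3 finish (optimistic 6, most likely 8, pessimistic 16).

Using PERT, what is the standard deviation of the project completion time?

te_Task 1 = (4 + 4·9 + 14)/6 = 54/6 = 9; σ²_Task 1 = ((14−4)/6)² = 2.778
te_Task 2 = (10 + 4·12 + 20)/6 = 78/6 = 13; σ²_Task 2 = ((20−10)/6)² = 2.778
te_Task 3 = (9 + 4·12 + 15)/6 = 72/6 = 12; σ²_Task 3 = ((15−9)/6)² = 1.000
te_Task 4 = (6 + 4·8 + 16)/6 = 54/6 = 9; σ²_Task 4 = ((16−6)/6)² = 2.778

Forward pass:
ES_Task 1 = 0; EF_Task 1 = 9
ES_Task 2 = 9; EF_Task 2 = 9+13 = 22
ES_Task 3 = 9; EF_Task 3 = 9+12 = 21
ES_Task 4 = max(EF_Task 2=22, EF_Task 3=21) = 22; EF_Task 4 = 22+9 = 31
Expected project duration μ = 31 days. Critical path: Task 1 → Task 2 → Task 4.

Variance along critical path = 2.778 + 2.778 + 2.778 = 8.333
σ = √8.333 = 2.887 days

2.89 days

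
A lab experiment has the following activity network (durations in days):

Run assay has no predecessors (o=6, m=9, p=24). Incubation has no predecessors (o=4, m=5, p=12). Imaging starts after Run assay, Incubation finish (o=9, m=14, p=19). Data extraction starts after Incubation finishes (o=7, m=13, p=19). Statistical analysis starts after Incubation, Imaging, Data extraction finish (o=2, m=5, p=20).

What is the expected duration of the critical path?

32 days

te_Run assay = (6 + 4·9 + 24)/6 = 66/6 = 11
te_Incubation = (4 + 4·5 + 12)/6 = 36/6 = 6
te_Imaging = (9 + 4·14 + 19)/6 = 84/6 = 14
te_Data extraction = (7 + 4·13 + 19)/6 = 78/6 = 13
te_Statistical analysis = (2 + 4·5 + 20)/6 = 42/6 = 7

Forward pass:
ES_Run assay = 0; EF_Run assay = 11
ES_Incubation = 0; EF_Incubation = 6
ES_Imaging = max(EF_Run assay=11, EF_Incubation=6) = 11; EF_Imaging = 11+14 = 25
ES_Data extraction = 6; EF_Data extraction = 6+13 = 19
ES_Statistical analysis = max(EF_Incubation=6, EF_Imaging=25, EF_Data extraction=19) = 25; EF_Statistical analysis = 25+7 = 32
Expected project duration μ = 32 days. Critical path: Run assay → Imaging → Statistical analysis.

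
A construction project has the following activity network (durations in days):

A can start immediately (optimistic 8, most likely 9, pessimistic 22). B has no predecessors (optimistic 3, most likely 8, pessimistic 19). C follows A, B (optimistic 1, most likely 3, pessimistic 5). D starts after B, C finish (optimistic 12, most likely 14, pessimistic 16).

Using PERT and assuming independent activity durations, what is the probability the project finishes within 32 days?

0.944

te_A = (8 + 4·9 + 22)/6 = 66/6 = 11; σ²_A = ((22−8)/6)² = 5.444
te_B = (3 + 4·8 + 19)/6 = 54/6 = 9; σ²_B = ((19−3)/6)² = 7.111
te_C = (1 + 4·3 + 5)/6 = 18/6 = 3; σ²_C = ((5−1)/6)² = 0.444
te_D = (12 + 4·14 + 16)/6 = 84/6 = 14; σ²_D = ((16−12)/6)² = 0.444

Forward pass:
ES_A = 0; EF_A = 11
ES_B = 0; EF_B = 9
ES_C = max(EF_A=11, EF_B=9) = 11; EF_C = 11+3 = 14
ES_D = max(EF_B=9, EF_C=14) = 14; EF_D = 14+14 = 28
Expected project duration μ = 28 days. Critical path: A → C → D.

Variance along critical path = 5.444 + 0.444 + 0.444 = 6.333; σ = √6.333 = 2.517 days.
Z = (32 − 28) / 2.517 = 1.589
P(T ≤ 32) = Φ(1.589) ≈ 0.944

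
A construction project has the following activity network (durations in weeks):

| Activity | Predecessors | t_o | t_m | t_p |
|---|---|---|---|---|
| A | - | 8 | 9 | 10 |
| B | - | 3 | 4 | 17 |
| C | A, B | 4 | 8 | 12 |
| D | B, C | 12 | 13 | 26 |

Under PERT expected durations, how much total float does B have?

3 weeks

te_A = (8 + 4·9 + 10)/6 = 54/6 = 9
te_B = (3 + 4·4 + 17)/6 = 36/6 = 6
te_C = (4 + 4·8 + 12)/6 = 48/6 = 8
te_D = (12 + 4·13 + 26)/6 = 90/6 = 15

Forward pass:
ES_A = 0; EF_A = 9
ES_B = 0; EF_B = 6
ES_C = max(EF_A=9, EF_B=6) = 9; EF_C = 9+8 = 17
ES_D = max(EF_B=6, EF_C=17) = 17; EF_D = 17+15 = 32
Expected project duration μ = 32 weeks. Critical path: A → C → D.

Backward pass:
LF_D = 32; LS_D = 32−15 = 17
LF_C = LS_D = 17; LS_C = 17−8 = 9
LF_B = min(LS_C=9, LS_D=17) = 9; LS_B = 9−6 = 3
LF_A = LS_C = 9; LS_A = 9−9 = 0
Slack_B = LS_B − ES_B = 3 − 0 = 3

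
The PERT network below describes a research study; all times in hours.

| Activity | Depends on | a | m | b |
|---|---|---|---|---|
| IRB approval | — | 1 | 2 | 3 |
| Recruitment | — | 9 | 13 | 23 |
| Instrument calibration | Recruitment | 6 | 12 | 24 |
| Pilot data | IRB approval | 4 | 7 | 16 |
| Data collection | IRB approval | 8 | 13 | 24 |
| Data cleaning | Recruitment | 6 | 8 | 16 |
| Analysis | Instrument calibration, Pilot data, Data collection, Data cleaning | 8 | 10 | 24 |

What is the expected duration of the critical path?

39 hours

te_IRB approval = (1 + 4·2 + 3)/6 = 12/6 = 2
te_Recruitment = (9 + 4·13 + 23)/6 = 84/6 = 14
te_Instrument calibration = (6 + 4·12 + 24)/6 = 78/6 = 13
te_Pilot data = (4 + 4·7 + 16)/6 = 48/6 = 8
te_Data collection = (8 + 4·13 + 24)/6 = 84/6 = 14
te_Data cleaning = (6 + 4·8 + 16)/6 = 54/6 = 9
te_Analysis = (8 + 4·10 + 24)/6 = 72/6 = 12

Forward pass:
ES_IRB approval = 0; EF_IRB approval = 2
ES_Recruitment = 0; EF_Recruitment = 14
ES_Instrument calibration = 14; EF_Instrument calibration = 14+13 = 27
ES_Pilot data = 2; EF_Pilot data = 2+8 = 10
ES_Data collection = 2; EF_Data collection = 2+14 = 16
ES_Data cleaning = 14; EF_Data cleaning = 14+9 = 23
ES_Analysis = max(EF_Instrument calibration=27, EF_Pilot data=10, EF_Data collection=16, EF_Data cleaning=23) = 27; EF_Analysis = 27+12 = 39
Expected project duration μ = 39 hours. Critical path: Recruitment → Instrument calibration → Analysis.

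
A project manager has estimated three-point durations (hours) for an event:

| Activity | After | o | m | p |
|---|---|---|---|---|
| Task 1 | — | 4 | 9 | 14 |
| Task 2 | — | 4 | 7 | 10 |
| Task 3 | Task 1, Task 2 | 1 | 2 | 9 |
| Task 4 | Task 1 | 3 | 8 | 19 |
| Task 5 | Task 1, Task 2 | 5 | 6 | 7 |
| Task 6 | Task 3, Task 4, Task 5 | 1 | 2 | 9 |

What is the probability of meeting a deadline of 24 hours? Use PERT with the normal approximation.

te_Task 1 = (4 + 4·9 + 14)/6 = 54/6 = 9; σ²_Task 1 = ((14−4)/6)² = 2.778
te_Task 2 = (4 + 4·7 + 10)/6 = 42/6 = 7; σ²_Task 2 = ((10−4)/6)² = 1.000
te_Task 3 = (1 + 4·2 + 9)/6 = 18/6 = 3; σ²_Task 3 = ((9−1)/6)² = 1.778
te_Task 4 = (3 + 4·8 + 19)/6 = 54/6 = 9; σ²_Task 4 = ((19−3)/6)² = 7.111
te_Task 5 = (5 + 4·6 + 7)/6 = 36/6 = 6; σ²_Task 5 = ((7−5)/6)² = 0.111
te_Task 6 = (1 + 4·2 + 9)/6 = 18/6 = 3; σ²_Task 6 = ((9−1)/6)² = 1.778

Forward pass:
ES_Task 1 = 0; EF_Task 1 = 9
ES_Task 2 = 0; EF_Task 2 = 7
ES_Task 3 = max(EF_Task 1=9, EF_Task 2=7) = 9; EF_Task 3 = 9+3 = 12
ES_Task 4 = 9; EF_Task 4 = 9+9 = 18
ES_Task 5 = max(EF_Task 1=9, EF_Task 2=7) = 9; EF_Task 5 = 9+6 = 15
ES_Task 6 = max(EF_Task 3=12, EF_Task 4=18, EF_Task 5=15) = 18; EF_Task 6 = 18+3 = 21
Expected project duration μ = 21 hours. Critical path: Task 1 → Task 4 → Task 6.

Variance along critical path = 2.778 + 7.111 + 1.778 = 11.667; σ = √11.667 = 3.416 hours.
Z = (24 − 21) / 3.416 = 0.878
P(T ≤ 24) = Φ(0.878) ≈ 0.810

0.810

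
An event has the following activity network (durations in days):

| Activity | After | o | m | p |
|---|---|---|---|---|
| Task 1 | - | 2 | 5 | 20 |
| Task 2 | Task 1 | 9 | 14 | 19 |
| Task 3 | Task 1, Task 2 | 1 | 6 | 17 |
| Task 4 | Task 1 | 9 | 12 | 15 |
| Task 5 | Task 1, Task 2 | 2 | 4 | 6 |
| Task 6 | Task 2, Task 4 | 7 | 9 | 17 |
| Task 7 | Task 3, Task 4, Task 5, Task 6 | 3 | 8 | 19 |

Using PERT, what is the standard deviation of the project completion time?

4.65 days

te_Task 1 = (2 + 4·5 + 20)/6 = 42/6 = 7; σ²_Task 1 = ((20−2)/6)² = 9.000
te_Task 2 = (9 + 4·14 + 19)/6 = 84/6 = 14; σ²_Task 2 = ((19−9)/6)² = 2.778
te_Task 3 = (1 + 4·6 + 17)/6 = 42/6 = 7; σ²_Task 3 = ((17−1)/6)² = 7.111
te_Task 4 = (9 + 4·12 + 15)/6 = 72/6 = 12; σ²_Task 4 = ((15−9)/6)² = 1.000
te_Task 5 = (2 + 4·4 + 6)/6 = 24/6 = 4; σ²_Task 5 = ((6−2)/6)² = 0.444
te_Task 6 = (7 + 4·9 + 17)/6 = 60/6 = 10; σ²_Task 6 = ((17−7)/6)² = 2.778
te_Task 7 = (3 + 4·8 + 19)/6 = 54/6 = 9; σ²_Task 7 = ((19−3)/6)² = 7.111

Forward pass:
ES_Task 1 = 0; EF_Task 1 = 7
ES_Task 2 = 7; EF_Task 2 = 7+14 = 21
ES_Task 3 = max(EF_Task 1=7, EF_Task 2=21) = 21; EF_Task 3 = 21+7 = 28
ES_Task 4 = 7; EF_Task 4 = 7+12 = 19
ES_Task 5 = max(EF_Task 1=7, EF_Task 2=21) = 21; EF_Task 5 = 21+4 = 25
ES_Task 6 = max(EF_Task 2=21, EF_Task 4=19) = 21; EF_Task 6 = 21+10 = 31
ES_Task 7 = max(EF_Task 3=28, EF_Task 4=19, EF_Task 5=25, EF_Task 6=31) = 31; EF_Task 7 = 31+9 = 40
Expected project duration μ = 40 days. Critical path: Task 1 → Task 2 → Task 6 → Task 7.

Variance along critical path = 9.000 + 2.778 + 2.778 + 7.111 = 21.667
σ = √21.667 = 4.655 days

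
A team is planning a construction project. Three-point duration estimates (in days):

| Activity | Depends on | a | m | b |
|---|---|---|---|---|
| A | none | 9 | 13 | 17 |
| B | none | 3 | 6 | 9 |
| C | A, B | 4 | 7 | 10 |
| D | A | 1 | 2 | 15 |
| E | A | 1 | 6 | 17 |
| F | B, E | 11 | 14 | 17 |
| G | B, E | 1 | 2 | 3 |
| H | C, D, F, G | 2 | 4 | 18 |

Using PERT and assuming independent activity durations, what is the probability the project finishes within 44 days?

te_A = (9 + 4·13 + 17)/6 = 78/6 = 13; σ²_A = ((17−9)/6)² = 1.778
te_B = (3 + 4·6 + 9)/6 = 36/6 = 6; σ²_B = ((9−3)/6)² = 1.000
te_C = (4 + 4·7 + 10)/6 = 42/6 = 7; σ²_C = ((10−4)/6)² = 1.000
te_D = (1 + 4·2 + 15)/6 = 24/6 = 4; σ²_D = ((15−1)/6)² = 5.444
te_E = (1 + 4·6 + 17)/6 = 42/6 = 7; σ²_E = ((17−1)/6)² = 7.111
te_F = (11 + 4·14 + 17)/6 = 84/6 = 14; σ²_F = ((17−11)/6)² = 1.000
te_G = (1 + 4·2 + 3)/6 = 12/6 = 2; σ²_G = ((3−1)/6)² = 0.111
te_H = (2 + 4·4 + 18)/6 = 36/6 = 6; σ²_H = ((18−2)/6)² = 7.111

Forward pass:
ES_A = 0; EF_A = 13
ES_B = 0; EF_B = 6
ES_C = max(EF_A=13, EF_B=6) = 13; EF_C = 13+7 = 20
ES_D = 13; EF_D = 13+4 = 17
ES_E = 13; EF_E = 13+7 = 20
ES_F = max(EF_B=6, EF_E=20) = 20; EF_F = 20+14 = 34
ES_G = max(EF_B=6, EF_E=20) = 20; EF_G = 20+2 = 22
ES_H = max(EF_C=20, EF_D=17, EF_F=34, EF_G=22) = 34; EF_H = 34+6 = 40
Expected project duration μ = 40 days. Critical path: A → E → F → H.

Variance along critical path = 1.778 + 7.111 + 1.000 + 7.111 = 17.000; σ = √17.000 = 4.123 days.
Z = (44 − 40) / 4.123 = 0.970
P(T ≤ 44) = Φ(0.970) ≈ 0.834

0.834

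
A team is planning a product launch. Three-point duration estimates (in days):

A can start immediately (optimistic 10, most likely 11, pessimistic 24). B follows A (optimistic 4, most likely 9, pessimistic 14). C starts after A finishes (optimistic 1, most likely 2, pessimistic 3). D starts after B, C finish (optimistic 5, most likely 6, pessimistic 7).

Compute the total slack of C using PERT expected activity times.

te_A = (10 + 4·11 + 24)/6 = 78/6 = 13
te_B = (4 + 4·9 + 14)/6 = 54/6 = 9
te_C = (1 + 4·2 + 3)/6 = 12/6 = 2
te_D = (5 + 4·6 + 7)/6 = 36/6 = 6

Forward pass:
ES_A = 0; EF_A = 13
ES_B = 13; EF_B = 13+9 = 22
ES_C = 13; EF_C = 13+2 = 15
ES_D = max(EF_B=22, EF_C=15) = 22; EF_D = 22+6 = 28
Expected project duration μ = 28 days. Critical path: A → B → D.

Backward pass:
LF_D = 28; LS_D = 28−6 = 22
LF_C = LS_D = 22; LS_C = 22−2 = 20
LF_B = LS_D = 22; LS_B = 22−9 = 13
LF_A = min(LS_B=13, LS_C=20) = 13; LS_A = 13−13 = 0
Slack_C = LS_C − ES_C = 20 − 13 = 7

7 days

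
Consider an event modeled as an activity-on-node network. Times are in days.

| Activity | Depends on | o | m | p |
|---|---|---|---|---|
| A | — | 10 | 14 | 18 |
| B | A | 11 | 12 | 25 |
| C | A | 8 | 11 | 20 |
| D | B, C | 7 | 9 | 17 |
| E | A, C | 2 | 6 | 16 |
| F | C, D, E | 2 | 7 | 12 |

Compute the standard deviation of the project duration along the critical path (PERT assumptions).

3.57 days

te_A = (10 + 4·14 + 18)/6 = 84/6 = 14; σ²_A = ((18−10)/6)² = 1.778
te_B = (11 + 4·12 + 25)/6 = 84/6 = 14; σ²_B = ((25−11)/6)² = 5.444
te_C = (8 + 4·11 + 20)/6 = 72/6 = 12; σ²_C = ((20−8)/6)² = 4.000
te_D = (7 + 4·9 + 17)/6 = 60/6 = 10; σ²_D = ((17−7)/6)² = 2.778
te_E = (2 + 4·6 + 16)/6 = 42/6 = 7; σ²_E = ((16−2)/6)² = 5.444
te_F = (2 + 4·7 + 12)/6 = 42/6 = 7; σ²_F = ((12−2)/6)² = 2.778

Forward pass:
ES_A = 0; EF_A = 14
ES_B = 14; EF_B = 14+14 = 28
ES_C = 14; EF_C = 14+12 = 26
ES_D = max(EF_B=28, EF_C=26) = 28; EF_D = 28+10 = 38
ES_E = max(EF_A=14, EF_C=26) = 26; EF_E = 26+7 = 33
ES_F = max(EF_C=26, EF_D=38, EF_E=33) = 38; EF_F = 38+7 = 45
Expected project duration μ = 45 days. Critical path: A → B → D → F.

Variance along critical path = 1.778 + 5.444 + 2.778 + 2.778 = 12.778
σ = √12.778 = 3.575 days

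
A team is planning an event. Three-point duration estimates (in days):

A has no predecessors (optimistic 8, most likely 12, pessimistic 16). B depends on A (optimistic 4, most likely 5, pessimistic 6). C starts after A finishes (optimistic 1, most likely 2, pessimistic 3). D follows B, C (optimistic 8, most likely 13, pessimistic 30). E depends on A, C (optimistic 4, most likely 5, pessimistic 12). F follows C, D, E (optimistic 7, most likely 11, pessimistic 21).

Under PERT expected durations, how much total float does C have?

3 days

te_A = (8 + 4·12 + 16)/6 = 72/6 = 12
te_B = (4 + 4·5 + 6)/6 = 30/6 = 5
te_C = (1 + 4·2 + 3)/6 = 12/6 = 2
te_D = (8 + 4·13 + 30)/6 = 90/6 = 15
te_E = (4 + 4·5 + 12)/6 = 36/6 = 6
te_F = (7 + 4·11 + 21)/6 = 72/6 = 12

Forward pass:
ES_A = 0; EF_A = 12
ES_B = 12; EF_B = 12+5 = 17
ES_C = 12; EF_C = 12+2 = 14
ES_D = max(EF_B=17, EF_C=14) = 17; EF_D = 17+15 = 32
ES_E = max(EF_A=12, EF_C=14) = 14; EF_E = 14+6 = 20
ES_F = max(EF_C=14, EF_D=32, EF_E=20) = 32; EF_F = 32+12 = 44
Expected project duration μ = 44 days. Critical path: A → B → D → F.

Backward pass:
LF_F = 44; LS_F = 44−12 = 32
LF_E = LS_F = 32; LS_E = 32−6 = 26
LF_D = LS_F = 32; LS_D = 32−15 = 17
LF_C = min(LS_D=17, LS_E=26, LS_F=32) = 17; LS_C = 17−2 = 15
LF_B = LS_D = 17; LS_B = 17−5 = 12
LF_A = min(LS_B=12, LS_C=15, LS_E=26) = 12; LS_A = 12−12 = 0
Slack_C = LS_C − ES_C = 15 − 12 = 3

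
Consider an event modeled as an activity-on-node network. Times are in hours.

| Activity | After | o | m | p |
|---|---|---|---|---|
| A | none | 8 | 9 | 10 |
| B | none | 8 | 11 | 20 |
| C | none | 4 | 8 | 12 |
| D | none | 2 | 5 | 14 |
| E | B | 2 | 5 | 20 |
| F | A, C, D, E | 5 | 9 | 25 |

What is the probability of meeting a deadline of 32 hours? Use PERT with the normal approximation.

0.658

te_A = (8 + 4·9 + 10)/6 = 54/6 = 9; σ²_A = ((10−8)/6)² = 0.111
te_B = (8 + 4·11 + 20)/6 = 72/6 = 12; σ²_B = ((20−8)/6)² = 4.000
te_C = (4 + 4·8 + 12)/6 = 48/6 = 8; σ²_C = ((12−4)/6)² = 1.778
te_D = (2 + 4·5 + 14)/6 = 36/6 = 6; σ²_D = ((14−2)/6)² = 4.000
te_E = (2 + 4·5 + 20)/6 = 42/6 = 7; σ²_E = ((20−2)/6)² = 9.000
te_F = (5 + 4·9 + 25)/6 = 66/6 = 11; σ²_F = ((25−5)/6)² = 11.111

Forward pass:
ES_A = 0; EF_A = 9
ES_B = 0; EF_B = 12
ES_C = 0; EF_C = 8
ES_D = 0; EF_D = 6
ES_E = 12; EF_E = 12+7 = 19
ES_F = max(EF_A=9, EF_C=8, EF_D=6, EF_E=19) = 19; EF_F = 19+11 = 30
Expected project duration μ = 30 hours. Critical path: B → E → F.

Variance along critical path = 4.000 + 9.000 + 11.111 = 24.111; σ = √24.111 = 4.910 hours.
Z = (32 − 30) / 4.910 = 0.407
P(T ≤ 32) = Φ(0.407) ≈ 0.658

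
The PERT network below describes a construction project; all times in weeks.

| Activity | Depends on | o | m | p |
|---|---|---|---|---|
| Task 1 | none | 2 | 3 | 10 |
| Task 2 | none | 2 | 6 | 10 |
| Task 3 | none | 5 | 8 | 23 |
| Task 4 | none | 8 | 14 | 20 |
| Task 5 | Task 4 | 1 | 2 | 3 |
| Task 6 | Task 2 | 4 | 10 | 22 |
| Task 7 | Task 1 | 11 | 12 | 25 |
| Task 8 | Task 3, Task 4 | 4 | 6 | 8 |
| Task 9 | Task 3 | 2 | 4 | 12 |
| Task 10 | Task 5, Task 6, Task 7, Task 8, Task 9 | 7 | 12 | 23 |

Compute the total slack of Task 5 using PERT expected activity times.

te_Task 1 = (2 + 4·3 + 10)/6 = 24/6 = 4
te_Task 2 = (2 + 4·6 + 10)/6 = 36/6 = 6
te_Task 3 = (5 + 4·8 + 23)/6 = 60/6 = 10
te_Task 4 = (8 + 4·14 + 20)/6 = 84/6 = 14
te_Task 5 = (1 + 4·2 + 3)/6 = 12/6 = 2
te_Task 6 = (4 + 4·10 + 22)/6 = 66/6 = 11
te_Task 7 = (11 + 4·12 + 25)/6 = 84/6 = 14
te_Task 8 = (4 + 4·6 + 8)/6 = 36/6 = 6
te_Task 9 = (2 + 4·4 + 12)/6 = 30/6 = 5
te_Task 10 = (7 + 4·12 + 23)/6 = 78/6 = 13

Forward pass:
ES_Task 1 = 0; EF_Task 1 = 4
ES_Task 2 = 0; EF_Task 2 = 6
ES_Task 3 = 0; EF_Task 3 = 10
ES_Task 4 = 0; EF_Task 4 = 14
ES_Task 5 = 14; EF_Task 5 = 14+2 = 16
ES_Task 6 = 6; EF_Task 6 = 6+11 = 17
ES_Task 7 = 4; EF_Task 7 = 4+14 = 18
ES_Task 8 = max(EF_Task 3=10, EF_Task 4=14) = 14; EF_Task 8 = 14+6 = 20
ES_Task 9 = 10; EF_Task 9 = 10+5 = 15
ES_Task 10 = max(EF_Task 5=16, EF_Task 6=17, EF_Task 7=18, EF_Task 8=20, EF_Task 9=15) = 20; EF_Task 10 = 20+13 = 33
Expected project duration μ = 33 weeks. Critical path: Task 4 → Task 8 → Task 10.

Backward pass:
LF_Task 10 = 33; LS_Task 10 = 33−13 = 20
LF_Task 9 = LS_Task 10 = 20; LS_Task 9 = 20−5 = 15
LF_Task 8 = LS_Task 10 = 20; LS_Task 8 = 20−6 = 14
LF_Task 7 = LS_Task 10 = 20; LS_Task 7 = 20−14 = 6
LF_Task 6 = LS_Task 10 = 20; LS_Task 6 = 20−11 = 9
LF_Task 5 = LS_Task 10 = 20; LS_Task 5 = 20−2 = 18
LF_Task 4 = min(LS_Task 5=18, LS_Task 8=14) = 14; LS_Task 4 = 14−14 = 0
LF_Task 3 = min(LS_Task 8=14, LS_Task 9=15) = 14; LS_Task 3 = 14−10 = 4
LF_Task 2 = LS_Task 6 = 9; LS_Task 2 = 9−6 = 3
LF_Task 1 = LS_Task 7 = 6; LS_Task 1 = 6−4 = 2
Slack_Task 5 = LS_Task 5 − ES_Task 5 = 18 − 14 = 4

4 weeks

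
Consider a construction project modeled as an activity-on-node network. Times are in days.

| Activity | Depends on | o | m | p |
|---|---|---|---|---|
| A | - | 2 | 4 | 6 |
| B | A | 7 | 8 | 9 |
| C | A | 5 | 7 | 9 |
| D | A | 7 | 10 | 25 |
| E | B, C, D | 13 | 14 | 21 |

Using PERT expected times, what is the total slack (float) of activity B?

te_A = (2 + 4·4 + 6)/6 = 24/6 = 4
te_B = (7 + 4·8 + 9)/6 = 48/6 = 8
te_C = (5 + 4·7 + 9)/6 = 42/6 = 7
te_D = (7 + 4·10 + 25)/6 = 72/6 = 12
te_E = (13 + 4·14 + 21)/6 = 90/6 = 15

Forward pass:
ES_A = 0; EF_A = 4
ES_B = 4; EF_B = 4+8 = 12
ES_C = 4; EF_C = 4+7 = 11
ES_D = 4; EF_D = 4+12 = 16
ES_E = max(EF_B=12, EF_C=11, EF_D=16) = 16; EF_E = 16+15 = 31
Expected project duration μ = 31 days. Critical path: A → D → E.

Backward pass:
LF_E = 31; LS_E = 31−15 = 16
LF_D = LS_E = 16; LS_D = 16−12 = 4
LF_C = LS_E = 16; LS_C = 16−7 = 9
LF_B = LS_E = 16; LS_B = 16−8 = 8
LF_A = min(LS_B=8, LS_C=9, LS_D=4) = 4; LS_A = 4−4 = 0
Slack_B = LS_B − ES_B = 8 − 4 = 4

4 days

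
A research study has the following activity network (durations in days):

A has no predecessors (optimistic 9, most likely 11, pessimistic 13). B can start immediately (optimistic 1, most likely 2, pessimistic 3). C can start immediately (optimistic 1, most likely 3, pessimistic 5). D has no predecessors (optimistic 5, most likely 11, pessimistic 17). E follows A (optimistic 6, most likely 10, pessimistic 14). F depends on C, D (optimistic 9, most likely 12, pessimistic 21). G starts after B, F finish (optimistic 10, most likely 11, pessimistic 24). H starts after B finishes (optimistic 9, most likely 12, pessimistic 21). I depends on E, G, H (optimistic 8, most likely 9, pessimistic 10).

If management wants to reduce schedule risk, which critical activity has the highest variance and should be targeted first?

G

te_A = (9 + 4·11 + 13)/6 = 66/6 = 11; σ²_A = ((13−9)/6)² = 0.444
te_B = (1 + 4·2 + 3)/6 = 12/6 = 2; σ²_B = ((3−1)/6)² = 0.111
te_C = (1 + 4·3 + 5)/6 = 18/6 = 3; σ²_C = ((5−1)/6)² = 0.444
te_D = (5 + 4·11 + 17)/6 = 66/6 = 11; σ²_D = ((17−5)/6)² = 4.000
te_E = (6 + 4·10 + 14)/6 = 60/6 = 10; σ²_E = ((14−6)/6)² = 1.778
te_F = (9 + 4·12 + 21)/6 = 78/6 = 13; σ²_F = ((21−9)/6)² = 4.000
te_G = (10 + 4·11 + 24)/6 = 78/6 = 13; σ²_G = ((24−10)/6)² = 5.444
te_H = (9 + 4·12 + 21)/6 = 78/6 = 13; σ²_H = ((21−9)/6)² = 4.000
te_I = (8 + 4·9 + 10)/6 = 54/6 = 9; σ²_I = ((10−8)/6)² = 0.111

Forward pass:
ES_A = 0; EF_A = 11
ES_B = 0; EF_B = 2
ES_C = 0; EF_C = 3
ES_D = 0; EF_D = 11
ES_E = 11; EF_E = 11+10 = 21
ES_F = max(EF_C=3, EF_D=11) = 11; EF_F = 11+13 = 24
ES_G = max(EF_B=2, EF_F=24) = 24; EF_G = 24+13 = 37
ES_H = 2; EF_H = 2+13 = 15
ES_I = max(EF_E=21, EF_G=37, EF_H=15) = 37; EF_I = 37+9 = 46
Expected project duration μ = 46 days. Critical path: D → F → G → I.

Variances on critical path: σ²_D=4.000, σ²_F=4.000, σ²_G=5.444, σ²_I=0.111.
Largest is σ²_G = 5.444.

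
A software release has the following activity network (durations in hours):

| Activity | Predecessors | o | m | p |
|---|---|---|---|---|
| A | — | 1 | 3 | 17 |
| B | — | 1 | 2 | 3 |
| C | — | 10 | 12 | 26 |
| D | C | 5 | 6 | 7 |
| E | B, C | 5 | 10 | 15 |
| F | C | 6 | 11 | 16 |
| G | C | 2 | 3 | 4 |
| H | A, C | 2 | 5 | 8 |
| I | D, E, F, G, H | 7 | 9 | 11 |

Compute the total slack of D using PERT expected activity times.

te_A = (1 + 4·3 + 17)/6 = 30/6 = 5
te_B = (1 + 4·2 + 3)/6 = 12/6 = 2
te_C = (10 + 4·12 + 26)/6 = 84/6 = 14
te_D = (5 + 4·6 + 7)/6 = 36/6 = 6
te_E = (5 + 4·10 + 15)/6 = 60/6 = 10
te_F = (6 + 4·11 + 16)/6 = 66/6 = 11
te_G = (2 + 4·3 + 4)/6 = 18/6 = 3
te_H = (2 + 4·5 + 8)/6 = 30/6 = 5
te_I = (7 + 4·9 + 11)/6 = 54/6 = 9

Forward pass:
ES_A = 0; EF_A = 5
ES_B = 0; EF_B = 2
ES_C = 0; EF_C = 14
ES_D = 14; EF_D = 14+6 = 20
ES_E = max(EF_B=2, EF_C=14) = 14; EF_E = 14+10 = 24
ES_F = 14; EF_F = 14+11 = 25
ES_G = 14; EF_G = 14+3 = 17
ES_H = max(EF_A=5, EF_C=14) = 14; EF_H = 14+5 = 19
ES_I = max(EF_D=20, EF_E=24, EF_F=25, EF_G=17, EF_H=19) = 25; EF_I = 25+9 = 34
Expected project duration μ = 34 hours. Critical path: C → F → I.

Backward pass:
LF_I = 34; LS_I = 34−9 = 25
LF_H = LS_I = 25; LS_H = 25−5 = 20
LF_G = LS_I = 25; LS_G = 25−3 = 22
LF_F = LS_I = 25; LS_F = 25−11 = 14
LF_E = LS_I = 25; LS_E = 25−10 = 15
LF_D = LS_I = 25; LS_D = 25−6 = 19
LF_C = min(LS_D=19, LS_E=15, LS_F=14, LS_G=22, LS_H=20) = 14; LS_C = 14−14 = 0
LF_B = LS_E = 15; LS_B = 15−2 = 13
LF_A = LS_H = 20; LS_A = 20−5 = 15
Slack_D = LS_D − ES_D = 19 − 14 = 5

5 hours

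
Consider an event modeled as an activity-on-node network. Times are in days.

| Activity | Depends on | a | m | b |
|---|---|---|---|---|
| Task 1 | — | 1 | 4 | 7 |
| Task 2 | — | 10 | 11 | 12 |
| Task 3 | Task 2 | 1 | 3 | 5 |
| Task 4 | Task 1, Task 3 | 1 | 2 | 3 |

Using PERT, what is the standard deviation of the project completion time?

te_Task 1 = (1 + 4·4 + 7)/6 = 24/6 = 4; σ²_Task 1 = ((7−1)/6)² = 1.000
te_Task 2 = (10 + 4·11 + 12)/6 = 66/6 = 11; σ²_Task 2 = ((12−10)/6)² = 0.111
te_Task 3 = (1 + 4·3 + 5)/6 = 18/6 = 3; σ²_Task 3 = ((5−1)/6)² = 0.444
te_Task 4 = (1 + 4·2 + 3)/6 = 12/6 = 2; σ²_Task 4 = ((3−1)/6)² = 0.111

Forward pass:
ES_Task 1 = 0; EF_Task 1 = 4
ES_Task 2 = 0; EF_Task 2 = 11
ES_Task 3 = 11; EF_Task 3 = 11+3 = 14
ES_Task 4 = max(EF_Task 1=4, EF_Task 3=14) = 14; EF_Task 4 = 14+2 = 16
Expected project duration μ = 16 days. Critical path: Task 2 → Task 3 → Task 4.

Variance along critical path = 0.111 + 0.444 + 0.111 = 0.667
σ = √0.667 = 0.816 days

0.82 days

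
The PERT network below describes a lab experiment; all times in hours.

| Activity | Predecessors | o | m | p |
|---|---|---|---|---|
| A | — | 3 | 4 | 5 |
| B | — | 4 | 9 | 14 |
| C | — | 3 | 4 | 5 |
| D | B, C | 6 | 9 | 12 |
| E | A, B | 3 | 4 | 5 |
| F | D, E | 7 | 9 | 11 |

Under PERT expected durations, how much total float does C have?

te_A = (3 + 4·4 + 5)/6 = 24/6 = 4
te_B = (4 + 4·9 + 14)/6 = 54/6 = 9
te_C = (3 + 4·4 + 5)/6 = 24/6 = 4
te_D = (6 + 4·9 + 12)/6 = 54/6 = 9
te_E = (3 + 4·4 + 5)/6 = 24/6 = 4
te_F = (7 + 4·9 + 11)/6 = 54/6 = 9

Forward pass:
ES_A = 0; EF_A = 4
ES_B = 0; EF_B = 9
ES_C = 0; EF_C = 4
ES_D = max(EF_B=9, EF_C=4) = 9; EF_D = 9+9 = 18
ES_E = max(EF_A=4, EF_B=9) = 9; EF_E = 9+4 = 13
ES_F = max(EF_D=18, EF_E=13) = 18; EF_F = 18+9 = 27
Expected project duration μ = 27 hours. Critical path: B → D → F.

Backward pass:
LF_F = 27; LS_F = 27−9 = 18
LF_E = LS_F = 18; LS_E = 18−4 = 14
LF_D = LS_F = 18; LS_D = 18−9 = 9
LF_C = LS_D = 9; LS_C = 9−4 = 5
LF_B = min(LS_D=9, LS_E=14) = 9; LS_B = 9−9 = 0
LF_A = LS_E = 14; LS_A = 14−4 = 10
Slack_C = LS_C − ES_C = 5 − 0 = 5

5 hours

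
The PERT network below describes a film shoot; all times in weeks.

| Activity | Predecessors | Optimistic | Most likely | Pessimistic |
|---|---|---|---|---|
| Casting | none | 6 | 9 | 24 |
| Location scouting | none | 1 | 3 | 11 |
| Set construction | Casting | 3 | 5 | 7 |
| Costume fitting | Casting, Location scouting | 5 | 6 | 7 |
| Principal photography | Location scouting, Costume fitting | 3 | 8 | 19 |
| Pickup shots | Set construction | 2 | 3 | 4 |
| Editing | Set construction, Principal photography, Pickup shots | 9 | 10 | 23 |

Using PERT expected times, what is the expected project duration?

38 weeks

te_Casting = (6 + 4·9 + 24)/6 = 66/6 = 11
te_Location scouting = (1 + 4·3 + 11)/6 = 24/6 = 4
te_Set construction = (3 + 4·5 + 7)/6 = 30/6 = 5
te_Costume fitting = (5 + 4·6 + 7)/6 = 36/6 = 6
te_Principal photography = (3 + 4·8 + 19)/6 = 54/6 = 9
te_Pickup shots = (2 + 4·3 + 4)/6 = 18/6 = 3
te_Editing = (9 + 4·10 + 23)/6 = 72/6 = 12

Forward pass:
ES_Casting = 0; EF_Casting = 11
ES_Location scouting = 0; EF_Location scouting = 4
ES_Set construction = 11; EF_Set construction = 11+5 = 16
ES_Costume fitting = max(EF_Casting=11, EF_Location scouting=4) = 11; EF_Costume fitting = 11+6 = 17
ES_Principal photography = max(EF_Location scouting=4, EF_Costume fitting=17) = 17; EF_Principal photography = 17+9 = 26
ES_Pickup shots = 16; EF_Pickup shots = 16+3 = 19
ES_Editing = max(EF_Set construction=16, EF_Principal photography=26, EF_Pickup shots=19) = 26; EF_Editing = 26+12 = 38
Expected project duration μ = 38 weeks. Critical path: Casting → Costume fitting → Principal photography → Editing.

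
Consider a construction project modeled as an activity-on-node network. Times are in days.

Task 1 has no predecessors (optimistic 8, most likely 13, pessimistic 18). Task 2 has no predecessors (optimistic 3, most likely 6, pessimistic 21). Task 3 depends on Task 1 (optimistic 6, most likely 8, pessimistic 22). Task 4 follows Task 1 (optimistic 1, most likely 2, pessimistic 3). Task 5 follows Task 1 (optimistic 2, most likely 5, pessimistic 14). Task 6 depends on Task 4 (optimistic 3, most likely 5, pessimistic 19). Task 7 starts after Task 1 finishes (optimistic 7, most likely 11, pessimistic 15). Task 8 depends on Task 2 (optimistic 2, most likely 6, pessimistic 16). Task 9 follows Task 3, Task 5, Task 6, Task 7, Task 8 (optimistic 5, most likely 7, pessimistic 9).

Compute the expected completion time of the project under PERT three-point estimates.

31 days

te_Task 1 = (8 + 4·13 + 18)/6 = 78/6 = 13
te_Task 2 = (3 + 4·6 + 21)/6 = 48/6 = 8
te_Task 3 = (6 + 4·8 + 22)/6 = 60/6 = 10
te_Task 4 = (1 + 4·2 + 3)/6 = 12/6 = 2
te_Task 5 = (2 + 4·5 + 14)/6 = 36/6 = 6
te_Task 6 = (3 + 4·5 + 19)/6 = 42/6 = 7
te_Task 7 = (7 + 4·11 + 15)/6 = 66/6 = 11
te_Task 8 = (2 + 4·6 + 16)/6 = 42/6 = 7
te_Task 9 = (5 + 4·7 + 9)/6 = 42/6 = 7

Forward pass:
ES_Task 1 = 0; EF_Task 1 = 13
ES_Task 2 = 0; EF_Task 2 = 8
ES_Task 3 = 13; EF_Task 3 = 13+10 = 23
ES_Task 4 = 13; EF_Task 4 = 13+2 = 15
ES_Task 5 = 13; EF_Task 5 = 13+6 = 19
ES_Task 6 = 15; EF_Task 6 = 15+7 = 22
ES_Task 7 = 13; EF_Task 7 = 13+11 = 24
ES_Task 8 = 8; EF_Task 8 = 8+7 = 15
ES_Task 9 = max(EF_Task 3=23, EF_Task 5=19, EF_Task 6=22, EF_Task 7=24, EF_Task 8=15) = 24; EF_Task 9 = 24+7 = 31
Expected project duration μ = 31 days. Critical path: Task 1 → Task 7 → Task 9.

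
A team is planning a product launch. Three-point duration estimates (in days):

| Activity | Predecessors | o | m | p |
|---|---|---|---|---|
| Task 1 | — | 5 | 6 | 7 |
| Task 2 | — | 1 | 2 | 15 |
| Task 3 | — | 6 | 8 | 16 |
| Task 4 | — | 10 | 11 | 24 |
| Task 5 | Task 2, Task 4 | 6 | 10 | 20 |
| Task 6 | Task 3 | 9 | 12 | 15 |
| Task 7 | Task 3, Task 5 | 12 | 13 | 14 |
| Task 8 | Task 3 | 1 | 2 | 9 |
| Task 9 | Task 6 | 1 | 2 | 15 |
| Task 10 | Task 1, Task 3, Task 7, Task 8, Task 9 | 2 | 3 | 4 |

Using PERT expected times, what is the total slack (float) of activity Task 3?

12 days

te_Task 1 = (5 + 4·6 + 7)/6 = 36/6 = 6
te_Task 2 = (1 + 4·2 + 15)/6 = 24/6 = 4
te_Task 3 = (6 + 4·8 + 16)/6 = 54/6 = 9
te_Task 4 = (10 + 4·11 + 24)/6 = 78/6 = 13
te_Task 5 = (6 + 4·10 + 20)/6 = 66/6 = 11
te_Task 6 = (9 + 4·12 + 15)/6 = 72/6 = 12
te_Task 7 = (12 + 4·13 + 14)/6 = 78/6 = 13
te_Task 8 = (1 + 4·2 + 9)/6 = 18/6 = 3
te_Task 9 = (1 + 4·2 + 15)/6 = 24/6 = 4
te_Task 10 = (2 + 4·3 + 4)/6 = 18/6 = 3

Forward pass:
ES_Task 1 = 0; EF_Task 1 = 6
ES_Task 2 = 0; EF_Task 2 = 4
ES_Task 3 = 0; EF_Task 3 = 9
ES_Task 4 = 0; EF_Task 4 = 13
ES_Task 5 = max(EF_Task 2=4, EF_Task 4=13) = 13; EF_Task 5 = 13+11 = 24
ES_Task 6 = 9; EF_Task 6 = 9+12 = 21
ES_Task 7 = max(EF_Task 3=9, EF_Task 5=24) = 24; EF_Task 7 = 24+13 = 37
ES_Task 8 = 9; EF_Task 8 = 9+3 = 12
ES_Task 9 = 21; EF_Task 9 = 21+4 = 25
ES_Task 10 = max(EF_Task 1=6, EF_Task 3=9, EF_Task 7=37, EF_Task 8=12, EF_Task 9=25) = 37; EF_Task 10 = 37+3 = 40
Expected project duration μ = 40 days. Critical path: Task 4 → Task 5 → Task 7 → Task 10.

Backward pass:
LF_Task 10 = 40; LS_Task 10 = 40−3 = 37
LF_Task 9 = LS_Task 10 = 37; LS_Task 9 = 37−4 = 33
LF_Task 8 = LS_Task 10 = 37; LS_Task 8 = 37−3 = 34
LF_Task 7 = LS_Task 10 = 37; LS_Task 7 = 37−13 = 24
LF_Task 6 = LS_Task 9 = 33; LS_Task 6 = 33−12 = 21
LF_Task 5 = LS_Task 7 = 24; LS_Task 5 = 24−11 = 13
LF_Task 4 = LS_Task 5 = 13; LS_Task 4 = 13−13 = 0
LF_Task 3 = min(LS_Task 6=21, LS_Task 7=24, LS_Task 8=34, LS_Task 10=37) = 21; LS_Task 3 = 21−9 = 12
LF_Task 2 = LS_Task 5 = 13; LS_Task 2 = 13−4 = 9
LF_Task 1 = LS_Task 10 = 37; LS_Task 1 = 37−6 = 31
Slack_Task 3 = LS_Task 3 − ES_Task 3 = 12 − 0 = 12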